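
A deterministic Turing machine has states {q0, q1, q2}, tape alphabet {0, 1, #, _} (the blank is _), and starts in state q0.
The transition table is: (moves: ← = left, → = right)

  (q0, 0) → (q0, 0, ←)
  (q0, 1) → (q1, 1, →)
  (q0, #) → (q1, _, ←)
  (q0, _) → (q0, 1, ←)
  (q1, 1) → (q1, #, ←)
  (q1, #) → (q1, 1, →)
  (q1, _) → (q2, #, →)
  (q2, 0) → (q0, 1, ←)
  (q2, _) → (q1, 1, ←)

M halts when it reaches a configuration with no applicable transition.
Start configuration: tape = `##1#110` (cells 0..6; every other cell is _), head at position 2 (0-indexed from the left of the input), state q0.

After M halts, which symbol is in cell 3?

1

state=q0 head=2 tape=##[1]#110   (q0,1)→(q1,1,→)
state=q1 head=3 tape=##1[#]110   (q1,#)→(q1,1,→)
state=q1 head=4 tape=##11[1]10   (q1,1)→(q1,#,←)
state=q1 head=3 tape=##1[1]#10   (q1,1)→(q1,#,←)
state=q1 head=2 tape=##[1]##10   (q1,1)→(q1,#,←)
state=q1 head=1 tape=#[#]###10   (q1,#)→(q1,1,→)
state=q1 head=2 tape=#1[#]##10   (q1,#)→(q1,1,→)
state=q1 head=3 tape=#11[#]#10   (q1,#)→(q1,1,→)
state=q1 head=4 tape=#111[#]10   (q1,#)→(q1,1,→)
state=q1 head=5 tape=#1111[1]0   (q1,1)→(q1,#,←)
state=q1 head=4 tape=#111[1]#0   (q1,1)→(q1,#,←)
state=q1 head=3 tape=#11[1]##0   (q1,1)→(q1,#,←)
state=q1 head=2 tape=#1[1]###0   (q1,1)→(q1,#,←)
state=q1 head=1 tape=#[1]####0   (q1,1)→(q1,#,←)
state=q1 head=0 tape=[#]#####0   (q1,#)→(q1,1,→)
state=q1 head=1 tape=1[#]####0   (q1,#)→(q1,1,→)
state=q1 head=2 tape=11[#]###0   (q1,#)→(q1,1,→)
state=q1 head=3 tape=111[#]##0   (q1,#)→(q1,1,→)
state=q1 head=4 tape=1111[#]#0   (q1,#)→(q1,1,→)
state=q1 head=5 tape=11111[#]0   (q1,#)→(q1,1,→)
state=q1 head=6 tape=111111[0]
Cell 3 holds 1 when M halts.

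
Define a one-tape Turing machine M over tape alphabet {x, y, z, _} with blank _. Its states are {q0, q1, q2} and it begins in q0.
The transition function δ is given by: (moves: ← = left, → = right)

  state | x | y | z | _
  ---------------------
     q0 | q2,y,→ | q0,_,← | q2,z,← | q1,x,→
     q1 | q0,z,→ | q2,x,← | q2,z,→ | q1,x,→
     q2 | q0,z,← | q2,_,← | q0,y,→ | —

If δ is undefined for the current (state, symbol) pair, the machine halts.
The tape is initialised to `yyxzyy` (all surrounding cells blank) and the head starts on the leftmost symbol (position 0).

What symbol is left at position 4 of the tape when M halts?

_

q0 | __[y]yxzyy   read y → write _, move ←, go to q0
q0 | _[_]_yxzyy   read _ → write x, move →, go to q1
q1 | _x[_]yxzyy   read _ → write x, move →, go to q1
q1 | _xx[y]xzyy   read y → write x, move ←, go to q2
q2 | _x[x]xxzyy   read x → write z, move ←, go to q0
q0 | _[x]zxxzyy   read x → write y, move →, go to q2
q2 | _y[z]xxzyy   read z → write y, move →, go to q0
q0 | _yy[x]xzyy   read x → write y, move →, go to q2
q2 | _yyy[x]zyy   read x → write z, move ←, go to q0
q0 | _yy[y]zzyy   read y → write _, move ←, go to q0
q0 | _y[y]_zzyy   read y → write _, move ←, go to q0
q0 | _[y]__zzyy   read y → write _, move ←, go to q0
q0 | [_]___zzyy   read _ → write x, move →, go to q1
q1 | x[_]__zzyy   read _ → write x, move →, go to q1
q1 | xx[_]_zzyy   read _ → write x, move →, go to q1
q1 | xxx[_]zzyy   read _ → write x, move →, go to q1
q1 | xxxx[z]zyy   read z → write z, move →, go to q2
q2 | xxxxz[z]yy   read z → write y, move →, go to q0
q0 | xxxxzy[y]y   read y → write _, move ←, go to q0
q0 | xxxxz[y]_y   read y → write _, move ←, go to q0
q0 | xxxx[z]__y   read z → write z, move ←, go to q2
q2 | xxx[x]z__y   read x → write z, move ←, go to q0
q0 | xx[x]zz__y   read x → write y, move →, go to q2
q2 | xxy[z]z__y   read z → write y, move →, go to q0
q0 | xxyy[z]__y   read z → write z, move ←, go to q2
q2 | xxy[y]z__y   read y → write _, move ←, go to q2
q2 | xx[y]_z__y   read y → write _, move ←, go to q2
q2 | x[x]__z__y   read x → write z, move ←, go to q0
q0 | [x]z__z__y   read x → write y, move →, go to q2
q2 | y[z]__z__y   read z → write y, move →, go to q0
q0 | yy[_]_z__y   read _ → write x, move →, go to q1
q1 | yyx[_]z__y   read _ → write x, move →, go to q1
q1 | yyxx[z]__y   read z → write z, move →, go to q2
q2 | yyxxz[_]_y
Cell 4 holds _ when M halts.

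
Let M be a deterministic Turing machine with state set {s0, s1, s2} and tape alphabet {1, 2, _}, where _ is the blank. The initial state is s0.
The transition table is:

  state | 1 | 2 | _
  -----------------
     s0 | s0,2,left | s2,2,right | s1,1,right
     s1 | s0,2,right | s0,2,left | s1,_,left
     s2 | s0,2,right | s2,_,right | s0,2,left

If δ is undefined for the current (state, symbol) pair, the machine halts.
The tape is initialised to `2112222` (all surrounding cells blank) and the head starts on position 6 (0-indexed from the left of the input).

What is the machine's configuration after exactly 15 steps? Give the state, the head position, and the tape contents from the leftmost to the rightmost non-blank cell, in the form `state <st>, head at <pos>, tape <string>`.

state s0, head at 7, tape 2112222_22

s0 | 211222[2]___   read 2 → write 2, move right, go to s2
s2 | 2112222[_]__   read _ → write 2, move left, go to s0
s0 | 211222[2]2__   read 2 → write 2, move right, go to s2
s2 | 2112222[2]__   read 2 → write _, move right, go to s2
s2 | 2112222_[_]_   read _ → write 2, move left, go to s0
s0 | 2112222[_]2_   read _ → write 1, move right, go to s1
s1 | 21122221[2]_   read 2 → write 2, move left, go to s0
s0 | 2112222[1]2_   read 1 → write 2, move left, go to s0
s0 | 211222[2]22_   read 2 → write 2, move right, go to s2
s2 | 2112222[2]2_   read 2 → write _, move right, go to s2
s2 | 2112222_[2]_   read 2 → write _, move right, go to s2
s2 | 2112222__[_]   read _ → write 2, move left, go to s0
s0 | 2112222_[_]2   read _ → write 1, move right, go to s1
s1 | 2112222_1[2]   read 2 → write 2, move left, go to s0
s0 | 2112222_[1]2   read 1 → write 2, move left, go to s0
s0 | 2112222[_]22
After 15 steps: state s0, head at 7, tape 2112222_22.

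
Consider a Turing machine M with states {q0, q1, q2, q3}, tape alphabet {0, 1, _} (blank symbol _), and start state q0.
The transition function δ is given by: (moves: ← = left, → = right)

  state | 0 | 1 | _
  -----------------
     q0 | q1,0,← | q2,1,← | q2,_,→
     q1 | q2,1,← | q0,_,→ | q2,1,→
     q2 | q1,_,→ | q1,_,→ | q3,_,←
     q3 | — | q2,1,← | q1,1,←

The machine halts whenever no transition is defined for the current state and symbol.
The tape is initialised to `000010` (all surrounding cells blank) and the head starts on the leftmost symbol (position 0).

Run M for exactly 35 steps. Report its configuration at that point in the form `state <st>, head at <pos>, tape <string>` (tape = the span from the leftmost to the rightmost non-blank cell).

q0 | _______[0]00010   read 0 → write 0, move ←, go to q1
q1 | ______[_]000010   read _ → write 1, move →, go to q2
q2 | ______1[0]00010   read 0 → write _, move →, go to q1
q1 | ______1_[0]0010   read 0 → write 1, move ←, go to q2
q2 | ______1[_]10010   read _ → write _, move ←, go to q3
q3 | ______[1]_10010   read 1 → write 1, move ←, go to q2
q2 | _____[_]1_10010   read _ → write _, move ←, go to q3
q3 | ____[_]_1_10010   read _ → write 1, move ←, go to q1
q1 | ___[_]1_1_10010   read _ → write 1, move →, go to q2
q2 | ___1[1]_1_10010   read 1 → write _, move →, go to q1
q1 | ___1_[_]1_10010   read _ → write 1, move →, go to q2
q2 | ___1_1[1]_10010   read 1 → write _, move →, go to q1
q1 | ___1_1_[_]10010   read _ → write 1, move →, go to q2
q2 | ___1_1_1[1]0010   read 1 → write _, move →, go to q1
q1 | ___1_1_1_[0]010   read 0 → write 1, move ←, go to q2
q2 | ___1_1_1[_]1010   read _ → write _, move ←, go to q3
q3 | ___1_1_[1]_1010   read 1 → write 1, move ←, go to q2
q2 | ___1_1[_]1_1010   read _ → write _, move ←, go to q3
q3 | ___1_[1]_1_1010   read 1 → write 1, move ←, go to q2
q2 | ___1[_]1_1_1010   read _ → write _, move ←, go to q3
q3 | ___[1]_1_1_1010   read 1 → write 1, move ←, go to q2
q2 | __[_]1_1_1_1010   read _ → write _, move ←, go to q3
q3 | _[_]_1_1_1_1010   read _ → write 1, move ←, go to q1
q1 | [_]1_1_1_1_1010   read _ → write 1, move →, go to q2
q2 | 1[1]_1_1_1_1010   read 1 → write _, move →, go to q1
q1 | 1_[_]1_1_1_1010   read _ → write 1, move →, go to q2
q2 | 1_1[1]_1_1_1010   read 1 → write _, move →, go to q1
q1 | 1_1_[_]1_1_1010   read _ → write 1, move →, go to q2
q2 | 1_1_1[1]_1_1010   read 1 → write _, move →, go to q1
q1 | 1_1_1_[_]1_1010   read _ → write 1, move →, go to q2
q2 | 1_1_1_1[1]_1010   read 1 → write _, move →, go to q1
q1 | 1_1_1_1_[_]1010   read _ → write 1, move →, go to q2
q2 | 1_1_1_1_1[1]010   read 1 → write _, move →, go to q1
q1 | 1_1_1_1_1_[0]10   read 0 → write 1, move ←, go to q2
q2 | 1_1_1_1_1[_]110   read _ → write _, move ←, go to q3
q3 | 1_1_1_1_[1]_110
After 35 steps: state q3, head at 1, tape 1_1_1_1_1_110.

state q3, head at 1, tape 1_1_1_1_1_110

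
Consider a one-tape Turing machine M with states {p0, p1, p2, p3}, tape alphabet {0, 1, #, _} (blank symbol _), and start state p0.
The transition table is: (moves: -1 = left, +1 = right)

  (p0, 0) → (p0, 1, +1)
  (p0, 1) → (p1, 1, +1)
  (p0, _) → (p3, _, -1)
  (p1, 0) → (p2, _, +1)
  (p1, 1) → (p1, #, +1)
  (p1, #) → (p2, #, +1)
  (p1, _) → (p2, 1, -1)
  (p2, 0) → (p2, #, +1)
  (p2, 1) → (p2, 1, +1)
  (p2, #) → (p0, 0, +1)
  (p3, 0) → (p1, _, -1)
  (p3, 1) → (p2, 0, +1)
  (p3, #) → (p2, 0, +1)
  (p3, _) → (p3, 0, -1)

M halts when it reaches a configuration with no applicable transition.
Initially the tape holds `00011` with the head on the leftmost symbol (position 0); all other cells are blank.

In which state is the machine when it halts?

p2

p0 | [0]0011___   read 0 → write 1, move +1, go to p0
p0 | 1[0]011___   read 0 → write 1, move +1, go to p0
p0 | 11[0]11___   read 0 → write 1, move +1, go to p0
p0 | 111[1]1___   read 1 → write 1, move +1, go to p1
p1 | 1111[1]___   read 1 → write #, move +1, go to p1
p1 | 1111#[_]__   read _ → write 1, move -1, go to p2
p2 | 1111[#]1__   read # → write 0, move +1, go to p0
p0 | 11110[1]__   read 1 → write 1, move +1, go to p1
p1 | 111101[_]_   read _ → write 1, move -1, go to p2
p2 | 11110[1]1_   read 1 → write 1, move +1, go to p2
p2 | 111101[1]_   read 1 → write 1, move +1, go to p2
p2 | 1111011[_]
No transition is defined for (p2, _); M halts in state p2.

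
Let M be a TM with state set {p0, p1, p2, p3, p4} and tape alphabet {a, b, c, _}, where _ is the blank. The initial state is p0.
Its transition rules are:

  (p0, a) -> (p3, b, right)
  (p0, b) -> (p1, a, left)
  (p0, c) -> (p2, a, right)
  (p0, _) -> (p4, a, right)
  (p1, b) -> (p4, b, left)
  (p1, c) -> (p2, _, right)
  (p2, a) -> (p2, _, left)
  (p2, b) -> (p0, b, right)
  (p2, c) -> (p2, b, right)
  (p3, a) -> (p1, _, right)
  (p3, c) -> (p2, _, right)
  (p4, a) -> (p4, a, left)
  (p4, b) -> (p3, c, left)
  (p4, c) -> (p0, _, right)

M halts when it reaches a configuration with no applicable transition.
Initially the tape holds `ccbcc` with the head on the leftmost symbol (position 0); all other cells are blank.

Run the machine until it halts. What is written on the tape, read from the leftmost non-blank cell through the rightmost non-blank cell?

p0 | [c]cbcc_   read c → write a, move right, go to p2
p2 | a[c]bcc_   read c → write b, move right, go to p2
p2 | ab[b]cc_   read b → write b, move right, go to p0
p0 | abb[c]c_   read c → write a, move right, go to p2
p2 | abba[c]_   read c → write b, move right, go to p2
p2 | abbab[_]
The non-blank tape span at halt is abbab.

abbab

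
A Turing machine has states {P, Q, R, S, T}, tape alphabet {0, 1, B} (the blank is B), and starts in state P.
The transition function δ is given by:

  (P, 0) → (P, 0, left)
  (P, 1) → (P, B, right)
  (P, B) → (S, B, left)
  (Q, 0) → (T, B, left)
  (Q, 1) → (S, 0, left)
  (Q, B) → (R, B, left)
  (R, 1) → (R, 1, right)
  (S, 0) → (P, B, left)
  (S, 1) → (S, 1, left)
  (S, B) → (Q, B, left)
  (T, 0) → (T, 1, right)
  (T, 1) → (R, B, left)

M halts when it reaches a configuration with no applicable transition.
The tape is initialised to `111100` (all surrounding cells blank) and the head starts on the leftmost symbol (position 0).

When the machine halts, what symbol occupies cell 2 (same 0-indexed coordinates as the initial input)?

state=P head=0 tape=[1]11100   (P,1)→(P,B,right)
state=P head=1 tape=B[1]1100   (P,1)→(P,B,right)
state=P head=2 tape=BB[1]100   (P,1)→(P,B,right)
state=P head=3 tape=BBB[1]00   (P,1)→(P,B,right)
state=P head=4 tape=BBBB[0]0   (P,0)→(P,0,left)
state=P head=3 tape=BBB[B]00   (P,B)→(S,B,left)
state=S head=2 tape=BB[B]B00   (S,B)→(Q,B,left)
state=Q head=1 tape=B[B]BB00   (Q,B)→(R,B,left)
state=R head=0 tape=[B]BBB00
Cell 2 holds B when M halts.

B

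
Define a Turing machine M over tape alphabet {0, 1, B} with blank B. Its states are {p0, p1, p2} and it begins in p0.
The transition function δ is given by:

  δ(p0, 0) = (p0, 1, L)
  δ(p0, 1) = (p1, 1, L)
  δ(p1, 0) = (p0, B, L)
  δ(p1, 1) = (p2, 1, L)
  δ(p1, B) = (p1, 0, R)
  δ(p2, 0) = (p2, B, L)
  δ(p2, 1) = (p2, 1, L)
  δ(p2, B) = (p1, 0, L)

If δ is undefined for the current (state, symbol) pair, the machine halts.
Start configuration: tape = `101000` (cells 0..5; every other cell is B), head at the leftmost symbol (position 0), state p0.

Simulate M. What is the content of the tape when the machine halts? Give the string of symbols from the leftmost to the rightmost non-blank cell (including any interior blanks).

state=p0 head=0 tape=BBBB[1]01000   (p0,1)→(p1,1,L)
state=p1 head=-1 tape=BBB[B]101000   (p1,B)→(p1,0,R)
state=p1 head=0 tape=BBB0[1]01000   (p1,1)→(p2,1,L)
state=p2 head=-1 tape=BBB[0]101000   (p2,0)→(p2,B,L)
state=p2 head=-2 tape=BB[B]B101000   (p2,B)→(p1,0,L)
state=p1 head=-3 tape=B[B]0B101000   (p1,B)→(p1,0,R)
state=p1 head=-2 tape=B0[0]B101000   (p1,0)→(p0,B,L)
state=p0 head=-3 tape=B[0]BB101000   (p0,0)→(p0,1,L)
state=p0 head=-4 tape=[B]1BB101000
The non-blank tape span at halt is 1BB101000.

1BB101000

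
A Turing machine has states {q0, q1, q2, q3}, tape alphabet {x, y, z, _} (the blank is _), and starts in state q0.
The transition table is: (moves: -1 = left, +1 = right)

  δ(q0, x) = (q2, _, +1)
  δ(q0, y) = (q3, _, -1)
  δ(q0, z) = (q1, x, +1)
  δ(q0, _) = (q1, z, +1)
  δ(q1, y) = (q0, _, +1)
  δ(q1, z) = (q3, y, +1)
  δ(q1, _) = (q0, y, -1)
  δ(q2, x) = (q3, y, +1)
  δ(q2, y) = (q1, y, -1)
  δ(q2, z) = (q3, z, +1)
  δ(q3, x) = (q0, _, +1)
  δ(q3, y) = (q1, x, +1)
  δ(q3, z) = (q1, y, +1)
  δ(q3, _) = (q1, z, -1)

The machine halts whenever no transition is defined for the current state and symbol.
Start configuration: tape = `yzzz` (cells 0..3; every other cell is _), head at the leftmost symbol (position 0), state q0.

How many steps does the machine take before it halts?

27

q0 | ___[y]zzz   read y → write _, move -1, go to q3
q3 | __[_]_zzz   read _ → write z, move -1, go to q1
q1 | _[_]z_zzz   read _ → write y, move -1, go to q0
q0 | [_]yz_zzz   read _ → write z, move +1, go to q1
q1 | z[y]z_zzz   read y → write _, move +1, go to q0
q0 | z_[z]_zzz   read z → write x, move +1, go to q1
q1 | z_x[_]zzz   read _ → write y, move -1, go to q0
q0 | z_[x]yzzz   read x → write _, move +1, go to q2
q2 | z__[y]zzz   read y → write y, move -1, go to q1
q1 | z_[_]yzzz   read _ → write y, move -1, go to q0
q0 | z[_]yyzzz   read _ → write z, move +1, go to q1
q1 | zz[y]yzzz   read y → write _, move +1, go to q0
q0 | zz_[y]zzz   read y → write _, move -1, go to q3
q3 | zz[_]_zzz   read _ → write z, move -1, go to q1
q1 | z[z]z_zzz   read z → write y, move +1, go to q3
q3 | zy[z]_zzz   read z → write y, move +1, go to q1
q1 | zyy[_]zzz   read _ → write y, move -1, go to q0
q0 | zy[y]yzzz   read y → write _, move -1, go to q3
q3 | z[y]_yzzz   read y → write x, move +1, go to q1
q1 | zx[_]yzzz   read _ → write y, move -1, go to q0
q0 | z[x]yyzzz   read x → write _, move +1, go to q2
q2 | z_[y]yzzz   read y → write y, move -1, go to q1
q1 | z[_]yyzzz   read _ → write y, move -1, go to q0
q0 | [z]yyyzzz   read z → write x, move +1, go to q1
q1 | x[y]yyzzz   read y → write _, move +1, go to q0
q0 | x_[y]yzzz   read y → write _, move -1, go to q3
q3 | x[_]_yzzz   read _ → write z, move -1, go to q1
q1 | [x]z_yzzz
M halts after 27 transitions.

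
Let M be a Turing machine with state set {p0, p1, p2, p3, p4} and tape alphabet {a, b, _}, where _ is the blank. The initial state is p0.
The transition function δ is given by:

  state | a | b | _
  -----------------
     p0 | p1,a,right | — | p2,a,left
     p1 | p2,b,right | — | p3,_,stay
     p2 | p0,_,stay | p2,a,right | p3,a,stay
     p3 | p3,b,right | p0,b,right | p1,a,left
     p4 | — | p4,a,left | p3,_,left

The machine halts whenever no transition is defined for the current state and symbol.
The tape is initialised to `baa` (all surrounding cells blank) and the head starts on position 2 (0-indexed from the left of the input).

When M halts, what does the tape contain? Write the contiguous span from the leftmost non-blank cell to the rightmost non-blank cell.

p0 | _ba[a]__   read a → write a, move right, go to p1
p1 | _baa[_]_   read _ → write _, move stay, go to p3
p3 | _baa[_]_   read _ → write a, move left, go to p1
p1 | _ba[a]a_   read a → write b, move right, go to p2
p2 | _bab[a]_   read a → write _, move stay, go to p0
p0 | _bab[_]_   read _ → write a, move left, go to p2
p2 | _ba[b]a_   read b → write a, move right, go to p2
p2 | _baa[a]_   read a → write _, move stay, go to p0
p0 | _baa[_]_   read _ → write a, move left, go to p2
p2 | _ba[a]a_   read a → write _, move stay, go to p0
p0 | _ba[_]a_   read _ → write a, move left, go to p2
p2 | _b[a]aa_   read a → write _, move stay, go to p0
p0 | _b[_]aa_   read _ → write a, move left, go to p2
p2 | _[b]aaa_   read b → write a, move right, go to p2
p2 | _a[a]aa_   read a → write _, move stay, go to p0
p0 | _a[_]aa_   read _ → write a, move left, go to p2
p2 | _[a]aaa_   read a → write _, move stay, go to p0
p0 | _[_]aaa_   read _ → write a, move left, go to p2
p2 | [_]aaaa_   read _ → write a, move stay, go to p3
p3 | [a]aaaa_   read a → write b, move right, go to p3
p3 | b[a]aaa_   read a → write b, move right, go to p3
p3 | bb[a]aa_   read a → write b, move right, go to p3
p3 | bbb[a]a_   read a → write b, move right, go to p3
p3 | bbbb[a]_   read a → write b, move right, go to p3
p3 | bbbbb[_]   read _ → write a, move left, go to p1
p1 | bbbb[b]a
The non-blank tape span at halt is bbbbba.

bbbbba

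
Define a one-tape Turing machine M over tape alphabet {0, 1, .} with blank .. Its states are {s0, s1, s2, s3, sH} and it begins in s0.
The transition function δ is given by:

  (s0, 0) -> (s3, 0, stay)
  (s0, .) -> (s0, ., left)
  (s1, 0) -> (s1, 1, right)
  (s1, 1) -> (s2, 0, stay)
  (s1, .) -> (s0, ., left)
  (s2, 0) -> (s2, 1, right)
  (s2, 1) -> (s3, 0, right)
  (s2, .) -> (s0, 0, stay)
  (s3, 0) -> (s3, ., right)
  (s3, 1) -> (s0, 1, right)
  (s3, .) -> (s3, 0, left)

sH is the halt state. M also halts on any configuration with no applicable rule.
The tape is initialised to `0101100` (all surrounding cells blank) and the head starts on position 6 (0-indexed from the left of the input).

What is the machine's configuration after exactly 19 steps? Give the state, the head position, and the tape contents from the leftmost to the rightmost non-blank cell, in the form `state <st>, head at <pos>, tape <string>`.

state s3, head at 7, tape 01011...00

s0 | 010110[0]...   read 0 → write 0, move stay, go to s3
s3 | 010110[0]...   read 0 → write ., move right, go to s3
s3 | 010110.[.]..   read . → write 0, move left, go to s3
s3 | 010110[.]0..   read . → write 0, move left, go to s3
s3 | 01011[0]00..   read 0 → write ., move right, go to s3
s3 | 01011.[0]0..   read 0 → write ., move right, go to s3
s3 | 01011..[0]..   read 0 → write ., move right, go to s3
s3 | 01011...[.].   read . → write 0, move left, go to s3
s3 | 01011..[.]0.   read . → write 0, move left, go to s3
s3 | 01011.[.]00.   read . → write 0, move left, go to s3
s3 | 01011[.]000.   read . → write 0, move left, go to s3
s3 | 0101[1]0000.   read 1 → write 1, move right, go to s0
s0 | 01011[0]000.   read 0 → write 0, move stay, go to s3
s3 | 01011[0]000.   read 0 → write ., move right, go to s3
s3 | 01011.[0]00.   read 0 → write ., move right, go to s3
s3 | 01011..[0]0.   read 0 → write ., move right, go to s3
s3 | 01011...[0].   read 0 → write ., move right, go to s3
s3 | 01011....[.]   read . → write 0, move left, go to s3
s3 | 01011...[.]0   read . → write 0, move left, go to s3
s3 | 01011..[.]00
After 19 steps: state s3, head at 7, tape 01011...00.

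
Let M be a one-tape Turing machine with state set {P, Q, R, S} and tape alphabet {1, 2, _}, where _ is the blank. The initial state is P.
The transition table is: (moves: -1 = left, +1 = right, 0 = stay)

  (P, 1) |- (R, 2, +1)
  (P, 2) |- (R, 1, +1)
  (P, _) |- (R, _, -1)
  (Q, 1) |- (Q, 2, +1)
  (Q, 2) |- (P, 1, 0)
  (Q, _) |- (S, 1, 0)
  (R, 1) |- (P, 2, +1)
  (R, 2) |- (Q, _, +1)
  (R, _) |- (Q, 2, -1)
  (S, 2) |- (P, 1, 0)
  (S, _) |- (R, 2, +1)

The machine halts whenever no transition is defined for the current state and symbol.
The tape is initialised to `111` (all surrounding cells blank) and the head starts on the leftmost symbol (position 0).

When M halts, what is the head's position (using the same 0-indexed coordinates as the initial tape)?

state=P head=0 tape=[1]11__   (P,1)→(R,2,+1)
state=R head=1 tape=2[1]1__   (R,1)→(P,2,+1)
state=P head=2 tape=22[1]__   (P,1)→(R,2,+1)
state=R head=3 tape=222[_]_   (R,_)→(Q,2,-1)
state=Q head=2 tape=22[2]2_   (Q,2)→(P,1,0)
state=P head=2 tape=22[1]2_   (P,1)→(R,2,+1)
state=R head=3 tape=222[2]_   (R,2)→(Q,_,+1)
state=Q head=4 tape=222_[_]   (Q,_)→(S,1,0)
state=S head=4 tape=222_[1]
At halt the head is at cell 4.

4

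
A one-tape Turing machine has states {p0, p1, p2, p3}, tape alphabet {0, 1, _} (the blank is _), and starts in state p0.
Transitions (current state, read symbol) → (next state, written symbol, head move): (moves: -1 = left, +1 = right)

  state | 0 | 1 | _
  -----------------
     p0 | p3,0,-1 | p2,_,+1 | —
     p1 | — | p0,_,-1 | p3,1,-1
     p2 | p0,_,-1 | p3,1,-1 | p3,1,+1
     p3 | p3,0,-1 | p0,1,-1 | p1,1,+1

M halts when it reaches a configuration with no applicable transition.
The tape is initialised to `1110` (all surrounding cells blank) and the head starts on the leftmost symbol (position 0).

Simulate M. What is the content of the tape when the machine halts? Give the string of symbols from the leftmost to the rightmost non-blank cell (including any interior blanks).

state=p0 head=0 tape=[1]110   (p0,1)→(p2,_,+1)
state=p2 head=1 tape=_[1]10   (p2,1)→(p3,1,-1)
state=p3 head=0 tape=[_]110   (p3,_)→(p1,1,+1)
state=p1 head=1 tape=1[1]10   (p1,1)→(p0,_,-1)
state=p0 head=0 tape=[1]_10   (p0,1)→(p2,_,+1)
state=p2 head=1 tape=_[_]10   (p2,_)→(p3,1,+1)
state=p3 head=2 tape=_1[1]0   (p3,1)→(p0,1,-1)
state=p0 head=1 tape=_[1]10   (p0,1)→(p2,_,+1)
state=p2 head=2 tape=__[1]0   (p2,1)→(p3,1,-1)
state=p3 head=1 tape=_[_]10   (p3,_)→(p1,1,+1)
state=p1 head=2 tape=_1[1]0   (p1,1)→(p0,_,-1)
state=p0 head=1 tape=_[1]_0   (p0,1)→(p2,_,+1)
state=p2 head=2 tape=__[_]0   (p2,_)→(p3,1,+1)
state=p3 head=3 tape=__1[0]   (p3,0)→(p3,0,-1)
state=p3 head=2 tape=__[1]0   (p3,1)→(p0,1,-1)
state=p0 head=1 tape=_[_]10
The non-blank tape span at halt is 10.

10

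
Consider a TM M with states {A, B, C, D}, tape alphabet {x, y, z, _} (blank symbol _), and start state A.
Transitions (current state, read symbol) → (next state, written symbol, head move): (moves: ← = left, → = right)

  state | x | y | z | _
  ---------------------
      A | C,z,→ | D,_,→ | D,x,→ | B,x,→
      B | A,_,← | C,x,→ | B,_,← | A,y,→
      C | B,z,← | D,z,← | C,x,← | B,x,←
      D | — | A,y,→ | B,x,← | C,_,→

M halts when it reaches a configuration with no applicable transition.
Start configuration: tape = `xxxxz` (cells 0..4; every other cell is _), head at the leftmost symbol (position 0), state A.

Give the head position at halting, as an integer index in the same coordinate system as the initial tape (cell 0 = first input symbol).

-1

A | _[x]xxxz   read x → write z, move →, go to C
C | _z[x]xxz   read x → write z, move ←, go to B
B | _[z]zxxz   read z → write _, move ←, go to B
B | [_]_zxxz   read _ → write y, move →, go to A
A | y[_]zxxz   read _ → write x, move →, go to B
B | yx[z]xxz   read z → write _, move ←, go to B
B | y[x]_xxz   read x → write _, move ←, go to A
A | [y]__xxz   read y → write _, move →, go to D
D | _[_]_xxz   read _ → write _, move →, go to C
C | __[_]xxz   read _ → write x, move ←, go to B
B | _[_]xxxz   read _ → write y, move →, go to A
A | _y[x]xxz   read x → write z, move →, go to C
C | _yz[x]xz   read x → write z, move ←, go to B
B | _y[z]zxz   read z → write _, move ←, go to B
B | _[y]_zxz   read y → write x, move →, go to C
C | _x[_]zxz   read _ → write x, move ←, go to B
B | _[x]xzxz   read x → write _, move ←, go to A
A | [_]_xzxz   read _ → write x, move →, go to B
B | x[_]xzxz   read _ → write y, move →, go to A
A | xy[x]zxz   read x → write z, move →, go to C
C | xyz[z]xz   read z → write x, move ←, go to C
C | xy[z]xxz   read z → write x, move ←, go to C
C | x[y]xxxz   read y → write z, move ←, go to D
D | [x]zxxxz
At halt the head is at cell -1.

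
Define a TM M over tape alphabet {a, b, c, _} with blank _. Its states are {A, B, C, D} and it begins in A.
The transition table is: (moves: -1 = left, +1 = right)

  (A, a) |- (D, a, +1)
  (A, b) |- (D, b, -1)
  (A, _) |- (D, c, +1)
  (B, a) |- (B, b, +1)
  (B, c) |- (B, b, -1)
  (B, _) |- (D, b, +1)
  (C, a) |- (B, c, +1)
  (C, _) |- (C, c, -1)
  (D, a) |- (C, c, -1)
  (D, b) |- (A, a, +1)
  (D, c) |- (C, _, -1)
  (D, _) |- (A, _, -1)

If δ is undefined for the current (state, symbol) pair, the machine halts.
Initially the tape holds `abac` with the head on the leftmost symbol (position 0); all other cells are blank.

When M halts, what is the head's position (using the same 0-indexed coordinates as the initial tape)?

state=A head=0 tape=[a]bac__   (A,a)→(D,a,+1)
state=D head=1 tape=a[b]ac__   (D,b)→(A,a,+1)
state=A head=2 tape=aa[a]c__   (A,a)→(D,a,+1)
state=D head=3 tape=aaa[c]__   (D,c)→(C,_,-1)
state=C head=2 tape=aa[a]___   (C,a)→(B,c,+1)
state=B head=3 tape=aac[_]__   (B,_)→(D,b,+1)
state=D head=4 tape=aacb[_]_   (D,_)→(A,_,-1)
state=A head=3 tape=aac[b]__   (A,b)→(D,b,-1)
state=D head=2 tape=aa[c]b__   (D,c)→(C,_,-1)
state=C head=1 tape=a[a]_b__   (C,a)→(B,c,+1)
state=B head=2 tape=ac[_]b__   (B,_)→(D,b,+1)
state=D head=3 tape=acb[b]__   (D,b)→(A,a,+1)
state=A head=4 tape=acba[_]_   (A,_)→(D,c,+1)
state=D head=5 tape=acbac[_]   (D,_)→(A,_,-1)
state=A head=4 tape=acba[c]_
At halt the head is at cell 4.

4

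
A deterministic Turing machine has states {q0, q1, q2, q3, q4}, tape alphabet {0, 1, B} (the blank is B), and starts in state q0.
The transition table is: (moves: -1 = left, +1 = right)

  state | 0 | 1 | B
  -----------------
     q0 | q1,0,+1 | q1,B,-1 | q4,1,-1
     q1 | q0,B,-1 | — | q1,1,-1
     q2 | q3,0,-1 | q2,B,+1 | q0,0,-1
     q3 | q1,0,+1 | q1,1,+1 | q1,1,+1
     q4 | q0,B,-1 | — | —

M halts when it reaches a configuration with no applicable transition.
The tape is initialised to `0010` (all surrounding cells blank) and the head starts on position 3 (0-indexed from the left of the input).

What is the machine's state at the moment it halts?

state=q0 head=3 tape=BB001[0]B   (q0,0)→(q1,0,+1)
state=q1 head=4 tape=BB0010[B]   (q1,B)→(q1,1,-1)
state=q1 head=3 tape=BB001[0]1   (q1,0)→(q0,B,-1)
state=q0 head=2 tape=BB00[1]B1   (q0,1)→(q1,B,-1)
state=q1 head=1 tape=BB0[0]BB1   (q1,0)→(q0,B,-1)
state=q0 head=0 tape=BB[0]BBB1   (q0,0)→(q1,0,+1)
state=q1 head=1 tape=BB0[B]BB1   (q1,B)→(q1,1,-1)
state=q1 head=0 tape=BB[0]1BB1   (q1,0)→(q0,B,-1)
state=q0 head=-1 tape=B[B]B1BB1   (q0,B)→(q4,1,-1)
state=q4 head=-2 tape=[B]1B1BB1
No transition is defined for (q4, B); M halts in state q4.

q4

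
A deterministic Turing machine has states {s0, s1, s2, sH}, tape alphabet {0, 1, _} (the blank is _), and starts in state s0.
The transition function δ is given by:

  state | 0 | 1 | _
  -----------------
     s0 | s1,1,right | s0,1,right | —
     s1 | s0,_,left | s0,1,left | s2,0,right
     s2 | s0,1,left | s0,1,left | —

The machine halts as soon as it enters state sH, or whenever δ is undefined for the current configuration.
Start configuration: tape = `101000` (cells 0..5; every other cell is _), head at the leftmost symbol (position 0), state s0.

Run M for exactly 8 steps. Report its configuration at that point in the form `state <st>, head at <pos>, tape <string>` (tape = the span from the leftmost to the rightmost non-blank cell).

state=s0 head=0 tape=[1]01000   (s0,1)→(s0,1,right)
state=s0 head=1 tape=1[0]1000   (s0,0)→(s1,1,right)
state=s1 head=2 tape=11[1]000   (s1,1)→(s0,1,left)
state=s0 head=1 tape=1[1]1000   (s0,1)→(s0,1,right)
state=s0 head=2 tape=11[1]000   (s0,1)→(s0,1,right)
state=s0 head=3 tape=111[0]00   (s0,0)→(s1,1,right)
state=s1 head=4 tape=1111[0]0   (s1,0)→(s0,_,left)
state=s0 head=3 tape=111[1]_0   (s0,1)→(s0,1,right)
state=s0 head=4 tape=1111[_]0
After 8 steps: state s0, head at 4, tape 1111_0.

state s0, head at 4, tape 1111_0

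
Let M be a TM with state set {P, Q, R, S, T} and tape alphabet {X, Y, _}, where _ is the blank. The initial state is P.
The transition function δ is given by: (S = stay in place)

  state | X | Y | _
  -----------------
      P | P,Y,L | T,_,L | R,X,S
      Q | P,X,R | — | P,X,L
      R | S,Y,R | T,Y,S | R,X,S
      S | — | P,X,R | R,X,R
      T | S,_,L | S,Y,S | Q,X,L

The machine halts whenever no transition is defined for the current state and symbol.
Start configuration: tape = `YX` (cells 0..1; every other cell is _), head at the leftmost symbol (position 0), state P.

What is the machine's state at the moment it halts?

P | ___[Y]X   read Y → write _, move L, go to T
T | __[_]_X   read _ → write X, move L, go to Q
Q | _[_]X_X   read _ → write X, move L, go to P
P | [_]XX_X   read _ → write X, move S, go to R
R | [X]XX_X   read X → write Y, move R, go to S
S | Y[X]X_X
No transition is defined for (S, X); M halts in state S.

S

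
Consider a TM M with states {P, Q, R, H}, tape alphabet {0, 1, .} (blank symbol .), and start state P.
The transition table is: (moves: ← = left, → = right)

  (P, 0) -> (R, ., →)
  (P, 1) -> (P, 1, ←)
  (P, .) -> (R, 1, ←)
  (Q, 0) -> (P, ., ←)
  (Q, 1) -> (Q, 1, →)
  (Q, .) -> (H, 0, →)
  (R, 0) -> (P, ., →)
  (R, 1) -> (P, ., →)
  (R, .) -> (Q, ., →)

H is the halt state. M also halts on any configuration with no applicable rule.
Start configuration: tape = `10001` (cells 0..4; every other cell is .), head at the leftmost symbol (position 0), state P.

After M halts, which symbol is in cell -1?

state=P head=0 tape=...[1]0001   (P,1)→(P,1,←)
state=P head=-1 tape=..[.]10001   (P,.)→(R,1,←)
state=R head=-2 tape=.[.]110001   (R,.)→(Q,.,→)
state=Q head=-1 tape=..[1]10001   (Q,1)→(Q,1,→)
state=Q head=0 tape=..1[1]0001   (Q,1)→(Q,1,→)
state=Q head=1 tape=..11[0]001   (Q,0)→(P,.,←)
state=P head=0 tape=..1[1].001   (P,1)→(P,1,←)
state=P head=-1 tape=..[1]1.001   (P,1)→(P,1,←)
state=P head=-2 tape=.[.]11.001   (P,.)→(R,1,←)
state=R head=-3 tape=[.]111.001   (R,.)→(Q,.,→)
state=Q head=-2 tape=.[1]11.001   (Q,1)→(Q,1,→)
state=Q head=-1 tape=.1[1]1.001   (Q,1)→(Q,1,→)
state=Q head=0 tape=.11[1].001   (Q,1)→(Q,1,→)
state=Q head=1 tape=.111[.]001   (Q,.)→(H,0,→)
state=H head=2 tape=.1110[0]01
Cell -1 holds 1 when M halts.

1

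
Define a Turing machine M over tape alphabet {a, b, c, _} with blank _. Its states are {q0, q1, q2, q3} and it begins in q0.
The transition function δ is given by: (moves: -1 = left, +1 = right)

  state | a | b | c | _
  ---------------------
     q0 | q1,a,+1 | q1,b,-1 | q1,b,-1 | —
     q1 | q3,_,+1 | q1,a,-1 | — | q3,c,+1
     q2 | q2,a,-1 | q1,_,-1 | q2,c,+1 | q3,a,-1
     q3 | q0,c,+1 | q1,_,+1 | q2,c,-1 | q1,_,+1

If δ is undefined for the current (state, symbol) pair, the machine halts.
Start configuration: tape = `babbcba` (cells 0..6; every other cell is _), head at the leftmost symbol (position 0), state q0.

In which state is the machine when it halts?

q0 | _[b]abbcba   read b → write b, move -1, go to q1
q1 | [_]babbcba   read _ → write c, move +1, go to q3
q3 | c[b]abbcba   read b → write _, move +1, go to q1
q1 | c_[a]bbcba   read a → write _, move +1, go to q3
q3 | c__[b]bcba   read b → write _, move +1, go to q1
q1 | c___[b]cba   read b → write a, move -1, go to q1
q1 | c__[_]acba   read _ → write c, move +1, go to q3
q3 | c__c[a]cba   read a → write c, move +1, go to q0
q0 | c__cc[c]ba   read c → write b, move -1, go to q1
q1 | c__c[c]bba
No transition is defined for (q1, c); M halts in state q1.

q1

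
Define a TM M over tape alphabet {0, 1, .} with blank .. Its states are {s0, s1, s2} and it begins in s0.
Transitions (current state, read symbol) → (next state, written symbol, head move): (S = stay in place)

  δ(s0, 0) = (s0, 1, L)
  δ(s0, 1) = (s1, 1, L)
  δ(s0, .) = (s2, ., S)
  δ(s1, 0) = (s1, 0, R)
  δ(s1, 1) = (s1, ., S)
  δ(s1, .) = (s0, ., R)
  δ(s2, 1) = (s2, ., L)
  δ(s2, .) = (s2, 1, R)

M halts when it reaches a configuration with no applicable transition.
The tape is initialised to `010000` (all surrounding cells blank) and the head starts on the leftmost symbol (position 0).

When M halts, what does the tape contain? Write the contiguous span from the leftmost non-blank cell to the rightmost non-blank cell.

111110000

s0 | ...[0]10000   read 0 → write 1, move L, go to s0
s0 | ..[.]110000   read . → write ., move S, go to s2
s2 | ..[.]110000   read . → write 1, move R, go to s2
s2 | ..1[1]10000   read 1 → write ., move L, go to s2
s2 | ..[1].10000   read 1 → write ., move L, go to s2
s2 | .[.]..10000   read . → write 1, move R, go to s2
s2 | .1[.].10000   read . → write 1, move R, go to s2
s2 | .11[.]10000   read . → write 1, move R, go to s2
s2 | .111[1]0000   read 1 → write ., move L, go to s2
s2 | .11[1].0000   read 1 → write ., move L, go to s2
s2 | .1[1]..0000   read 1 → write ., move L, go to s2
s2 | .[1]...0000   read 1 → write ., move L, go to s2
s2 | [.]....0000   read . → write 1, move R, go to s2
s2 | 1[.]...0000   read . → write 1, move R, go to s2
s2 | 11[.]..0000   read . → write 1, move R, go to s2
s2 | 111[.].0000   read . → write 1, move R, go to s2
s2 | 1111[.]0000   read . → write 1, move R, go to s2
s2 | 11111[0]000
The non-blank tape span at halt is 111110000.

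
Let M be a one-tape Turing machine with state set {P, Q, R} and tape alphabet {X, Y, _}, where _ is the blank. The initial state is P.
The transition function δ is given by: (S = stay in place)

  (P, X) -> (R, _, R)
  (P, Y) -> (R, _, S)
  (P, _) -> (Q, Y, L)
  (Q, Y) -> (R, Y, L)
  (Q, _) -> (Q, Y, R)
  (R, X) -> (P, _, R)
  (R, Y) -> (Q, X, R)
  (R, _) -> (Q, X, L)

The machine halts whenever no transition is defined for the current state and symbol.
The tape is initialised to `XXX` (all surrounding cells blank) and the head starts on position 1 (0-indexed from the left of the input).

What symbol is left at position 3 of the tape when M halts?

X

state=P head=1 tape=X[X]X_   (P,X)→(R,_,R)
state=R head=2 tape=X_[X]_   (R,X)→(P,_,R)
state=P head=3 tape=X__[_]   (P,_)→(Q,Y,L)
state=Q head=2 tape=X_[_]Y   (Q,_)→(Q,Y,R)
state=Q head=3 tape=X_Y[Y]   (Q,Y)→(R,Y,L)
state=R head=2 tape=X_[Y]Y   (R,Y)→(Q,X,R)
state=Q head=3 tape=X_X[Y]   (Q,Y)→(R,Y,L)
state=R head=2 tape=X_[X]Y   (R,X)→(P,_,R)
state=P head=3 tape=X__[Y]   (P,Y)→(R,_,S)
state=R head=3 tape=X__[_]   (R,_)→(Q,X,L)
state=Q head=2 tape=X_[_]X   (Q,_)→(Q,Y,R)
state=Q head=3 tape=X_Y[X]
Cell 3 holds X when M halts.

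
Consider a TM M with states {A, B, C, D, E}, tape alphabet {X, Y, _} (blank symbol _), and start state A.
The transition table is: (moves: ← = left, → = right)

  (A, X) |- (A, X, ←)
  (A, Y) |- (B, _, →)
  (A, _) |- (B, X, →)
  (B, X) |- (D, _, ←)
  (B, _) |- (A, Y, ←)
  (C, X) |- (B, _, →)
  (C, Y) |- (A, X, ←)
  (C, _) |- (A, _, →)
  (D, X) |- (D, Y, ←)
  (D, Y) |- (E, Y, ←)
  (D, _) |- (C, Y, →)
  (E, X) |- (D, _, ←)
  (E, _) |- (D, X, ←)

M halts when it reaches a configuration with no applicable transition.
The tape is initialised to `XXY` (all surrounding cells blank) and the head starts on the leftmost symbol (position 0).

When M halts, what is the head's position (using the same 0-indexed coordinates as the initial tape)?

A | __[X]XY   read X → write X, move ←, go to A
A | _[_]XXY   read _ → write X, move →, go to B
B | _X[X]XY   read X → write _, move ←, go to D
D | _[X]_XY   read X → write Y, move ←, go to D
D | [_]Y_XY   read _ → write Y, move →, go to C
C | Y[Y]_XY   read Y → write X, move ←, go to A
A | [Y]X_XY   read Y → write _, move →, go to B
B | _[X]_XY   read X → write _, move ←, go to D
D | [_]__XY   read _ → write Y, move →, go to C
C | Y[_]_XY   read _ → write _, move →, go to A
A | Y_[_]XY   read _ → write X, move →, go to B
B | Y_X[X]Y   read X → write _, move ←, go to D
D | Y_[X]_Y   read X → write Y, move ←, go to D
D | Y[_]Y_Y   read _ → write Y, move →, go to C
C | YY[Y]_Y   read Y → write X, move ←, go to A
A | Y[Y]X_Y   read Y → write _, move →, go to B
B | Y_[X]_Y   read X → write _, move ←, go to D
D | Y[_]__Y   read _ → write Y, move →, go to C
C | YY[_]_Y   read _ → write _, move →, go to A
A | YY_[_]Y   read _ → write X, move →, go to B
B | YY_X[Y]
At halt the head is at cell 2.

2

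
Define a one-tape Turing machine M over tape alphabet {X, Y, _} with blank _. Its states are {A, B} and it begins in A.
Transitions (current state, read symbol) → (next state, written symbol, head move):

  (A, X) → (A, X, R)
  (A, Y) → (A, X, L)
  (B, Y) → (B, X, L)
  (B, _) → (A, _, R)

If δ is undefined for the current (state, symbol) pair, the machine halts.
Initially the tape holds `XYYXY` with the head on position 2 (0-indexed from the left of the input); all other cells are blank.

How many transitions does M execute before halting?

state=A head=2 tape=XY[Y]XY_   (A,Y)→(A,X,L)
state=A head=1 tape=X[Y]XXY_   (A,Y)→(A,X,L)
state=A head=0 tape=[X]XXXY_   (A,X)→(A,X,R)
state=A head=1 tape=X[X]XXY_   (A,X)→(A,X,R)
state=A head=2 tape=XX[X]XY_   (A,X)→(A,X,R)
state=A head=3 tape=XXX[X]Y_   (A,X)→(A,X,R)
state=A head=4 tape=XXXX[Y]_   (A,Y)→(A,X,L)
state=A head=3 tape=XXX[X]X_   (A,X)→(A,X,R)
state=A head=4 tape=XXXX[X]_   (A,X)→(A,X,R)
state=A head=5 tape=XXXXX[_]
M halts after 9 transitions.

9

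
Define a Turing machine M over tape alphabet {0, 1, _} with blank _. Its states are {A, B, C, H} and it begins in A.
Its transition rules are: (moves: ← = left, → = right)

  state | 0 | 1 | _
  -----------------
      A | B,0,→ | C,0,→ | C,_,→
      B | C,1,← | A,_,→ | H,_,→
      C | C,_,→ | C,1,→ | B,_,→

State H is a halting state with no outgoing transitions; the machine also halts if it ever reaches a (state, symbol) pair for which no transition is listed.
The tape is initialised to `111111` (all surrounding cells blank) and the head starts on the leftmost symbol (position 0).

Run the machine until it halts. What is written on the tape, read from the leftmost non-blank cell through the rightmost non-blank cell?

011111

A | [1]11111___   read 1 → write 0, move →, go to C
C | 0[1]1111___   read 1 → write 1, move →, go to C
C | 01[1]111___   read 1 → write 1, move →, go to C
C | 011[1]11___   read 1 → write 1, move →, go to C
C | 0111[1]1___   read 1 → write 1, move →, go to C
C | 01111[1]___   read 1 → write 1, move →, go to C
C | 011111[_]__   read _ → write _, move →, go to B
B | 011111_[_]_   read _ → write _, move →, go to H
H | 011111__[_]
The non-blank tape span at halt is 011111.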